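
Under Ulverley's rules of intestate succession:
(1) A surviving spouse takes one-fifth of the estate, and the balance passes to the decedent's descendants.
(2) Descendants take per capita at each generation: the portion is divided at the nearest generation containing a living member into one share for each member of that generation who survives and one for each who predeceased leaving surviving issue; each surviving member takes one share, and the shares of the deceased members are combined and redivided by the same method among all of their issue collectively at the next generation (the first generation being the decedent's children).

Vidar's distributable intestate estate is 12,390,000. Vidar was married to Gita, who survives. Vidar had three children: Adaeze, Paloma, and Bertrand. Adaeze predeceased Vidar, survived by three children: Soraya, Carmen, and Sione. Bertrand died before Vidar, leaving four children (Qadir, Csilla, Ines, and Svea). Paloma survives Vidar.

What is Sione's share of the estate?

Gita takes one-fifth of 12,390,000 = 2,478,000. The remaining 9,912,000 passes to the descendants.
The descendants' portion (9,912,000) is divided at the children's generation into 3 shares of 3,304,000. Paloma takes 3,304,000. The 2 shares of the deceased (Adaeze and Bertrand) are combined into a pool of 6,608,000.
That pool (6,608,000) is divided at the grandchildren's generation equally among Soraya, Carmen, Sione, Qadir, Csilla, Ines, and Svea: 944,000 each.

Sione receives 944,000.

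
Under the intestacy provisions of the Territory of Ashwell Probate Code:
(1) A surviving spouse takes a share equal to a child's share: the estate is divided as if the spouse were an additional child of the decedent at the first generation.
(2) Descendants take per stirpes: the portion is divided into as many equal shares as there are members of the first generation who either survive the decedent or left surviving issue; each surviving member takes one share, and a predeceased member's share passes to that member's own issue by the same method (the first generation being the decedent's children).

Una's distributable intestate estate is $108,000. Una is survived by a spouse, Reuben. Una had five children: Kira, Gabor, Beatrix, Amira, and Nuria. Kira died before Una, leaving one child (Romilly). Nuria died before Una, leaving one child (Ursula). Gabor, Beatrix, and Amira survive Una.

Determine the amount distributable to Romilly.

Romilly receives $18,000.

The spouse counts as an additional share at the children's level, so there are 6 primary shares of $18,000. Reuben takes one such share ($18,000).
The children's combined portion ($90,000) is divided into 5 shares of $18,000: Gabor, Beatrix, and Amira each take $18,000; Kira's $18,000 share passes to Kira's issue; Nuria's $18,000 share passes to Nuria's issue.
Kira's share ($18,000) passes entirely to Romilly.
Nuria's share ($18,000) passes entirely to Ursula.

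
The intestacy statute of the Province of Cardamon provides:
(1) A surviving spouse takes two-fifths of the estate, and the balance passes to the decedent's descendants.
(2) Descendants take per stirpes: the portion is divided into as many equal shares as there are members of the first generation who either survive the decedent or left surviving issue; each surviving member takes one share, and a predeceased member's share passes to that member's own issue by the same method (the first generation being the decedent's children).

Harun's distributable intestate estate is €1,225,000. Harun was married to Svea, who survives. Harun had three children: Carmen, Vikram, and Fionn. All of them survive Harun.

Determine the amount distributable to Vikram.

Vikram receives €245,000.

Svea takes two-fifths of €1,225,000 = €490,000. The remaining €735,000 passes to the descendants.
The descendants' portion (€735,000) is divided into 3 shares of €245,000: Carmen, Vikram, and Fionn each take €245,000.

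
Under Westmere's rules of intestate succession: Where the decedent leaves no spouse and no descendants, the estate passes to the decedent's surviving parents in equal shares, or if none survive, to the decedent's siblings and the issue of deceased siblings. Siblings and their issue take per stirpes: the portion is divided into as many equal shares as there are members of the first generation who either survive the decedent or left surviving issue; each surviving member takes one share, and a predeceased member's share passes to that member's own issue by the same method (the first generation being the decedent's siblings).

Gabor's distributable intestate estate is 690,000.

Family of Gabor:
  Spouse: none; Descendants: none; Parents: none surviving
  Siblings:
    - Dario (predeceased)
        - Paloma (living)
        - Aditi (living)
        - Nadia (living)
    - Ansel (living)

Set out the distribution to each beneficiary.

The entire 690,000 passes to the siblings and their issue.
That amount (690,000) is divided into 2 shares of 345,000: Ansel takes 345,000; Dario's 345,000 share passes to Dario's issue.
Dario's share (345,000) is divided into 3 shares of 115,000: Paloma, Aditi, and Nadia each take 115,000.

Paloma: 115,000; Aditi: 115,000; Nadia: 115,000; Ansel: 345,000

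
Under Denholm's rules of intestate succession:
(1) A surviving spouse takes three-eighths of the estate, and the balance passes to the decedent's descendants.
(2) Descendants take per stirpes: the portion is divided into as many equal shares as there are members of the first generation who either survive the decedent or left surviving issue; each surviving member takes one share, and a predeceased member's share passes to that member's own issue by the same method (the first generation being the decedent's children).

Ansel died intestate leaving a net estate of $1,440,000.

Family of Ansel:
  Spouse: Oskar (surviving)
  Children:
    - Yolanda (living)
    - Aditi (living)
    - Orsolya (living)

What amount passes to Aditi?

Oskar takes three-eighths of $1,440,000 = $540,000. The remaining $900,000 passes to the descendants.
The descendants' portion ($900,000) is divided into 3 shares of $300,000: Yolanda, Aditi, and Orsolya each take $300,000.

Aditi receives $300,000.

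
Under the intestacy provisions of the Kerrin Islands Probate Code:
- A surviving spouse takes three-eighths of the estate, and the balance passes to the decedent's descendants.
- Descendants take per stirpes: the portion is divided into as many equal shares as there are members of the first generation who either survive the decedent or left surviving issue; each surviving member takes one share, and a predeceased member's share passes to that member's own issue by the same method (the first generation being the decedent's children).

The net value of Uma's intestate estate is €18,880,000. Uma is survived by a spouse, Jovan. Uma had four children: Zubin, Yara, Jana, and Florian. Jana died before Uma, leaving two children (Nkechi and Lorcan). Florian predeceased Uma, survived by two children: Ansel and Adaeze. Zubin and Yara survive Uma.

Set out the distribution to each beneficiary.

Jovan: €7,080,000; Zubin: €2,950,000; Yara: €2,950,000; Nkechi: €1,475,000; Lorcan: €1,475,000; Ansel: €1,475,000; Adaeze: €1,475,000

Jovan takes three-eighths of €18,880,000 = €7,080,000. The remaining €11,800,000 passes to the descendants.
The descendants' portion (€11,800,000) is divided into 4 shares of €2,950,000: Zubin and Yara each take €2,950,000; Jana's €2,950,000 share passes to Jana's issue; Florian's €2,950,000 share passes to Florian's issue.
Jana's share (€2,950,000) is divided into 2 shares of €1,475,000: Nkechi and Lorcan each take €1,475,000.
Florian's share (€2,950,000) is divided into 2 shares of €1,475,000: Ansel and Adaeze each take €1,475,000.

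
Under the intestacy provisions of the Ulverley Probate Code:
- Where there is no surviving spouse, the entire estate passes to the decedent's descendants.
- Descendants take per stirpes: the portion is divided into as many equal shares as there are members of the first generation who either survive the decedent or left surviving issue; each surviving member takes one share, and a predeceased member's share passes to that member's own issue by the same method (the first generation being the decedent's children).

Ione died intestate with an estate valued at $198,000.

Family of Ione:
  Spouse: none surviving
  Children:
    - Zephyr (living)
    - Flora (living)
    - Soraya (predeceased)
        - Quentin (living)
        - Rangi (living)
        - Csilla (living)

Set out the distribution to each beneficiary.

Zephyr: $66,000; Flora: $66,000; Quentin: $22,000; Rangi: $22,000; Csilla: $22,000

The entire $198,000 passes to the descendants.
That amount ($198,000) is divided into 3 shares of $66,000: Zephyr and Flora each take $66,000; Soraya's $66,000 share passes to Soraya's issue.
Soraya's share ($66,000) is divided into 3 shares of $22,000: Quentin, Rangi, and Csilla each take $22,000.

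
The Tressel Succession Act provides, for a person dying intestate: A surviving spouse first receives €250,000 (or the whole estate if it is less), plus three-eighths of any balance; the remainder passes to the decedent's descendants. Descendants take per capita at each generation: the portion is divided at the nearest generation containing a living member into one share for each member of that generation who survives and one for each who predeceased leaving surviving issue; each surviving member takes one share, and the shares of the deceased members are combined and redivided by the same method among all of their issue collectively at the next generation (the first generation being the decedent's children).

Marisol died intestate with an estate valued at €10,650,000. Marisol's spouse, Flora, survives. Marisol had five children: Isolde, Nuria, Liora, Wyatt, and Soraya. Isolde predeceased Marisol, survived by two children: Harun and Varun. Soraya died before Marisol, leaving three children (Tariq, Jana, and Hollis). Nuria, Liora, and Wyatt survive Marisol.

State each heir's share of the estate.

Flora: €4,150,000; Harun: €520,000; Varun: €520,000; Nuria: €1,300,000; Liora: €1,300,000; Wyatt: €1,300,000; Tariq: €520,000; Jana: €520,000; Hollis: €520,000

Flora first takes €250,000, leaving a balance of €10,400,000. Flora then takes three-eighths of the balance (€3,900,000), for a total of €4,150,000. The remaining €6,500,000 passes to the descendants.
The descendants' portion (€6,500,000) is divided at the children's generation into 5 shares of €1,300,000. Nuria, Liora, and Wyatt each take €1,300,000. The 2 shares of the deceased (Isolde and Soraya) are combined into a pool of €2,600,000.
That pool (€2,600,000) is divided at the grandchildren's generation equally among Harun, Varun, Tariq, Jana, and Hollis: €520,000 each.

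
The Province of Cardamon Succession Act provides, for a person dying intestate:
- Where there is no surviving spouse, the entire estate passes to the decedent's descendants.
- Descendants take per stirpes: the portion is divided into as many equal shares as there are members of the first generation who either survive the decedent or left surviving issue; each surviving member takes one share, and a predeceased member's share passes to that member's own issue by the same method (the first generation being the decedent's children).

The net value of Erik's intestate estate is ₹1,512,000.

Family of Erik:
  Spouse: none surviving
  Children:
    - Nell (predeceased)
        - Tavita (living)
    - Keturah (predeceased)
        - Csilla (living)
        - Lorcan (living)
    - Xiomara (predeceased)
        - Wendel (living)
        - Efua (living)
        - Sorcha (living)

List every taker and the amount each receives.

The entire ₹1,512,000 passes to the descendants.
That amount (₹1,512,000) is divided into 3 shares of ₹504,000: Nell's ₹504,000 share passes to Nell's issue; Keturah's ₹504,000 share passes to Keturah's issue; Xiomara's ₹504,000 share passes to Xiomara's issue.
Nell's share (₹504,000) passes entirely to Tavita.
Keturah's share (₹504,000) is divided into 2 shares of ₹252,000: Csilla and Lorcan each take ₹252,000.
Xiomara's share (₹504,000) is divided into 3 shares of ₹168,000: Wendel, Efua, and Sorcha each take ₹168,000.

Tavita: ₹504,000; Csilla: ₹252,000; Lorcan: ₹252,000; Wendel: ₹168,000; Efua: ₹168,000; Sorcha: ₹168,000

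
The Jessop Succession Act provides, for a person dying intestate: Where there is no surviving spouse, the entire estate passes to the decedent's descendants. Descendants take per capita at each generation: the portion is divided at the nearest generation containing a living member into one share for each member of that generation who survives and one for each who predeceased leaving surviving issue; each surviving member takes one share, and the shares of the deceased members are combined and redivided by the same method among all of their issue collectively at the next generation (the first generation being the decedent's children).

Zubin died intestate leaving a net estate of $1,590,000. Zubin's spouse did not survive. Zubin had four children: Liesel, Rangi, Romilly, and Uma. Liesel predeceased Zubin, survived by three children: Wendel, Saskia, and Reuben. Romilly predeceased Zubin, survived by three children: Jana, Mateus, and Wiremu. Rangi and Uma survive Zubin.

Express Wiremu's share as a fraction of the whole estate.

Wiremu receives 1/12 of the estate.

The entire $1,590,000 passes to the descendants.
That amount ($1,590,000) is divided at the children's generation into 4 shares of $397,500. Rangi and Uma each take $397,500. The 2 shares of the deceased (Liesel and Romilly) are combined into a pool of $795,000.
That pool ($795,000) is divided at the grandchildren's generation equally among Wendel, Saskia, Reuben, Jana, Mateus, and Wiremu: $132,500 each.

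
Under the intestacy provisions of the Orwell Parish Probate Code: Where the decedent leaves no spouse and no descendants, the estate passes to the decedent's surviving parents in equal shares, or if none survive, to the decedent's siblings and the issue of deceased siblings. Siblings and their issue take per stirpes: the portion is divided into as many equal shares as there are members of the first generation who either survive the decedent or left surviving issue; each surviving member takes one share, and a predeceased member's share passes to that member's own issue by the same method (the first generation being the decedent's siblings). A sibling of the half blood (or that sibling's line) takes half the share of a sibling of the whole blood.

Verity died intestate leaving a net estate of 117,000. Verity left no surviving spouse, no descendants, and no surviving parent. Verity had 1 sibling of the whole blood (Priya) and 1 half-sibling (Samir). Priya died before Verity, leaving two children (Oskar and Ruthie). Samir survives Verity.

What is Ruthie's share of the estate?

The entire 117,000 passes to the siblings and their issue.
Counting each half-blood sibling's line as half a unit, there are 3/2 units in 117,000, so one unit is 78,000. Whole-blood lines (Priya) take 78,000 each; half-blood lines (Samir) take 39,000 each.
Priya's share (78,000) is divided into 2 shares of 39,000: Oskar and Ruthie each take 39,000.

Ruthie receives 39,000.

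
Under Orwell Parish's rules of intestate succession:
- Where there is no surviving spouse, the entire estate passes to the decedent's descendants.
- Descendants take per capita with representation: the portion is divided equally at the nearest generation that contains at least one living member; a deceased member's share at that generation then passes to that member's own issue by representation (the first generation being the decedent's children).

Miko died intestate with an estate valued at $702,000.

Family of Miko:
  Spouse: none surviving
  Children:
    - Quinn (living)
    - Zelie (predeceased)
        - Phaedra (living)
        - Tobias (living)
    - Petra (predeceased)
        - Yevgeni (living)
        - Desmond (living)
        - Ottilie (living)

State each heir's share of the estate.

Quinn: $234,000; Phaedra: $117,000; Tobias: $117,000; Yevgeni: $78,000; Desmond: $78,000; Ottilie: $78,000

The entire $702,000 passes to the descendants.
That amount ($702,000) is divided into 3 shares of $234,000: Quinn takes $234,000; Zelie's $234,000 share passes to Zelie's issue; Petra's $234,000 share passes to Petra's issue.
Zelie's share ($234,000) is divided into 2 shares of $117,000: Phaedra and Tobias each take $117,000.
Petra's share ($234,000) is divided into 3 shares of $78,000: Yevgeni, Desmond, and Ottilie each take $78,000.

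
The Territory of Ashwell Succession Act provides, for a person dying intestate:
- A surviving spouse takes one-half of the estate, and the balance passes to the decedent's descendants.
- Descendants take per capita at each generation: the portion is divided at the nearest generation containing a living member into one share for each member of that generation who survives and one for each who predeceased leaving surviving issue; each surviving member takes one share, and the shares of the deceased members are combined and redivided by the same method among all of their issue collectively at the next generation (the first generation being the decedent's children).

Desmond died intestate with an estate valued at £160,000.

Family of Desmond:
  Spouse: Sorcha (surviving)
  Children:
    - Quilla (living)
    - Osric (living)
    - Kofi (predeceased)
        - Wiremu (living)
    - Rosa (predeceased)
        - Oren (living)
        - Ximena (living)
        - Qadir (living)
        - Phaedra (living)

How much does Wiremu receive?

Sorcha takes one-half of £160,000 = £80,000. The remaining £80,000 passes to the descendants.
The descendants' portion (£80,000) is divided at the children's generation into 4 shares of £20,000. Quilla and Osric each take £20,000. The 2 shares of the deceased (Kofi and Rosa) are combined into a pool of £40,000.
That pool (£40,000) is divided at the grandchildren's generation equally among Wiremu, Oren, Ximena, Qadir, and Phaedra: £8,000 each.

Wiremu receives £8,000.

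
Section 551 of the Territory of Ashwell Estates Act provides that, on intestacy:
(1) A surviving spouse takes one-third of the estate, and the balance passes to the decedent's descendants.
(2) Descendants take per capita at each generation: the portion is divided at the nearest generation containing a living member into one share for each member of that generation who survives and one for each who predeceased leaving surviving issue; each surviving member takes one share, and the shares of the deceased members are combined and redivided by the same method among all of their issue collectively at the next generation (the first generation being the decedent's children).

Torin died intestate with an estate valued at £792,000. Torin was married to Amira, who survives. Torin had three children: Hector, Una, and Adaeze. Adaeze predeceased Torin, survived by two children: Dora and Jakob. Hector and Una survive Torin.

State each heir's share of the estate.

Amira: £264,000; Hector: £176,000; Una: £176,000; Dora: £88,000; Jakob: £88,000

Amira takes one-third of £792,000 = £264,000. The remaining £528,000 passes to the descendants.
The descendants' portion (£528,000) is divided at the children's generation into 3 shares of £176,000. Hector and Una each take £176,000. The remaining share for the deceased Adaeze (£176,000) is carried to the next generation.
That pool (£176,000) is divided at the grandchildren's generation equally among Dora and Jakob: £88,000 each.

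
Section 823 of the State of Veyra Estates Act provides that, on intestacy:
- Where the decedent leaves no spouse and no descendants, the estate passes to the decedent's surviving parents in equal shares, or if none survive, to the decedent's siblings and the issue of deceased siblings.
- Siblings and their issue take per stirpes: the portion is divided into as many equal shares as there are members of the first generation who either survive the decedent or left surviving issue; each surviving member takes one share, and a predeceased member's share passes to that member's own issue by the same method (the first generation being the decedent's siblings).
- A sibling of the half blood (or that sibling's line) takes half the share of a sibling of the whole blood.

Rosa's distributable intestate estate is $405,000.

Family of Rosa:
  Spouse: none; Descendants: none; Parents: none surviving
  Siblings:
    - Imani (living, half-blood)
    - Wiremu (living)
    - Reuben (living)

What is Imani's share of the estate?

Imani receives $81,000.

The entire $405,000 passes to the siblings and their issue.
Counting each half-blood sibling's line as half a unit, there are 5/2 units in $405,000, so one unit is $162,000. Whole-blood lines (Wiremu and Reuben) take $162,000 each; half-blood lines (Imani) take $81,000 each.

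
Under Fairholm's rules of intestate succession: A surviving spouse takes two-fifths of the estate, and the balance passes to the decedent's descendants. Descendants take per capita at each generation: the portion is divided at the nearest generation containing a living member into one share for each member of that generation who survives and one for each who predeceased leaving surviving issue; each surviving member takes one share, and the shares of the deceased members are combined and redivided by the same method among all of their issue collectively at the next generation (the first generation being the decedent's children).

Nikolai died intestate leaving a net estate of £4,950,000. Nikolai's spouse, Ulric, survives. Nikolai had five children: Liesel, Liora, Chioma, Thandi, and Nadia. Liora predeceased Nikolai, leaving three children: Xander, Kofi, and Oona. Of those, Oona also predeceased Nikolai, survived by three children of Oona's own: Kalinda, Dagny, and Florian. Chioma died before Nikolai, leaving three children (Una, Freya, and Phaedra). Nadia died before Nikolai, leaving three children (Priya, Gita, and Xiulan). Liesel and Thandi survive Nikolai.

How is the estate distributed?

Ulric: £1,980,000; Liesel: £594,000; Xander: £198,000; Kofi: £198,000; Kalinda: £66,000; Dagny: £66,000; Florian: £66,000; Una: £198,000; Freya: £198,000; Phaedra: £198,000; Thandi: £594,000; Priya: £198,000; Gita: £198,000; Xiulan: £198,000

Ulric takes two-fifths of £4,950,000 = £1,980,000. The remaining £2,970,000 passes to the descendants.
The descendants' portion (£2,970,000) is divided at the children's generation into 5 shares of £594,000. Liesel and Thandi each take £594,000. The 3 shares of the deceased (Liora, Chioma, and Nadia) are combined into a pool of £1,782,000.
That pool (£1,782,000) is divided at the grandchildren's generation into 9 shares of £198,000. Xander, Kofi, Una, Freya, Phaedra, Priya, Gita, and Xiulan each take £198,000. The remaining share for the deceased Oona (£198,000) is carried to the next generation.
That pool (£198,000) is divided at the great-grandchildren's generation equally among Kalinda, Dagny, and Florian: £66,000 each.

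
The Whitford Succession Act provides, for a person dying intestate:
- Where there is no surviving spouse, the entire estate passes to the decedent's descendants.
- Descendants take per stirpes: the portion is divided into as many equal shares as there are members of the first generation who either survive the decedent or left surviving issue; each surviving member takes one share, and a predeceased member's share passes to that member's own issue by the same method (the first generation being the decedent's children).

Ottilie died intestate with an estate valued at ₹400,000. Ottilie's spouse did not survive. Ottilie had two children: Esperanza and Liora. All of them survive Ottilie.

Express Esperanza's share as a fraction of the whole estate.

Esperanza receives 1/2 of the estate.

The entire ₹400,000 passes to the descendants.
That amount (₹400,000) is divided into 2 shares of ₹200,000: Esperanza and Liora each take ₹200,000.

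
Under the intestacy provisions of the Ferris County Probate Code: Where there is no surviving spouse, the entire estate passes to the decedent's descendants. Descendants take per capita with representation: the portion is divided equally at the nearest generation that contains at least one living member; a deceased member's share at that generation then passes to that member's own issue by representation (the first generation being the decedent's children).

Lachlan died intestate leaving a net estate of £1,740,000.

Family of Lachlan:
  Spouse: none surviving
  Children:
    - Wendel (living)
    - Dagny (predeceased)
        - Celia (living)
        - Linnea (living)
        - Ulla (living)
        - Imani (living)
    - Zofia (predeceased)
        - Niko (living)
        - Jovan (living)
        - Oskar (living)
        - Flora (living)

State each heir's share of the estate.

Wendel: £580,000; Celia: £145,000; Linnea: £145,000; Ulla: £145,000; Imani: £145,000; Niko: £145,000; Jovan: £145,000; Oskar: £145,000; Flora: £145,000

The entire £1,740,000 passes to the descendants.
That amount (£1,740,000) is divided into 3 shares of £580,000: Wendel takes £580,000; Dagny's £580,000 share passes to Dagny's issue; Zofia's £580,000 share passes to Zofia's issue.
Dagny's share (£580,000) is divided into 4 shares of £145,000: Celia, Linnea, Ulla, and Imani each take £145,000.
Zofia's share (£580,000) is divided into 4 shares of £145,000: Niko, Jovan, Oskar, and Flora each take £145,000.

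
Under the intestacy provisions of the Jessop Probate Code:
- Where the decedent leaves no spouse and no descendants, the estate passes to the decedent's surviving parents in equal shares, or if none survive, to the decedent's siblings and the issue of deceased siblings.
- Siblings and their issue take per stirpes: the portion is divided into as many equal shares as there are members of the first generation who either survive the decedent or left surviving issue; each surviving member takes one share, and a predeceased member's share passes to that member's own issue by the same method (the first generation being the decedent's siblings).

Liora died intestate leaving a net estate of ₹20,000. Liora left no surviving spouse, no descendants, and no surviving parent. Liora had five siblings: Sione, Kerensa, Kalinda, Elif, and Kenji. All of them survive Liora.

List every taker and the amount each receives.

The entire ₹20,000 passes to the siblings and their issue.
That amount (₹20,000) is divided into 5 shares of ₹4,000: Sione, Kerensa, Kalinda, Elif, and Kenji each take ₹4,000.

Sione: ₹4,000; Kerensa: ₹4,000; Kalinda: ₹4,000; Elif: ₹4,000; Kenji: ₹4,000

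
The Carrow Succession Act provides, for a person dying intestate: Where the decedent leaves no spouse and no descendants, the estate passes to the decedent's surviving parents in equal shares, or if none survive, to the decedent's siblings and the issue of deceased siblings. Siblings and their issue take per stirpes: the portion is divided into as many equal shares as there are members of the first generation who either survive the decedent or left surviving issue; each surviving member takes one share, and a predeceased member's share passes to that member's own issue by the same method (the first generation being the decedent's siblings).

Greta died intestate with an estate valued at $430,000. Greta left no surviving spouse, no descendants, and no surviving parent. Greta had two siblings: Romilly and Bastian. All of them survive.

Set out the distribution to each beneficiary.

The entire $430,000 passes to the siblings and their issue.
That amount ($430,000) is divided into 2 shares of $215,000: Romilly and Bastian each take $215,000.

Romilly: $215,000; Bastian: $215,000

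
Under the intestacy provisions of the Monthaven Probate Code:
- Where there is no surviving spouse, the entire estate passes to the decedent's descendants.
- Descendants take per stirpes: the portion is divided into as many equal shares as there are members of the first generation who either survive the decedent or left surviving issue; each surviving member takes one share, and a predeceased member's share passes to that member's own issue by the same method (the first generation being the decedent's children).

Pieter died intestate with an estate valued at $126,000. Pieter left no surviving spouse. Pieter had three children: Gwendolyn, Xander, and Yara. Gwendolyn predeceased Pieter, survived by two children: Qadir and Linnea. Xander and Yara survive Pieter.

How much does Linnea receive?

The entire $126,000 passes to the descendants.
That amount ($126,000) is divided into 3 shares of $42,000: Xander and Yara each take $42,000; Gwendolyn's $42,000 share passes to Gwendolyn's issue.
Gwendolyn's share ($42,000) is divided into 2 shares of $21,000: Qadir and Linnea each take $21,000.

Linnea receives $21,000.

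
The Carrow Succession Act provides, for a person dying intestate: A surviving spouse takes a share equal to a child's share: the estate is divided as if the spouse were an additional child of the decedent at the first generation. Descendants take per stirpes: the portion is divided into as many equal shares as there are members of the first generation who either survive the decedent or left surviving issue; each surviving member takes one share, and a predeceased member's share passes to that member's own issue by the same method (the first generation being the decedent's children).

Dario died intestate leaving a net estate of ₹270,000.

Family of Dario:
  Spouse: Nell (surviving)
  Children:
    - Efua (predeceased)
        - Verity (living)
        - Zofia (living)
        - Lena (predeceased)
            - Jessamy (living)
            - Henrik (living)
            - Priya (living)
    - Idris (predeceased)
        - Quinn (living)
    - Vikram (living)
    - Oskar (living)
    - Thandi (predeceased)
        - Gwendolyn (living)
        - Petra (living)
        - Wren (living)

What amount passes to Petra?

Petra receives ₹15,000.

The spouse counts as an additional share at the children's level, so there are 6 primary shares of ₹45,000. Nell takes one such share (₹45,000).
The children's combined portion (₹225,000) is divided into 5 shares of ₹45,000: Vikram and Oskar each take ₹45,000; Efua's ₹45,000 share passes to Efua's issue; Idris's ₹45,000 share passes to Idris's issue; Thandi's ₹45,000 share passes to Thandi's issue.
Efua's share (₹45,000) is divided into 3 shares of ₹15,000: Verity and Zofia each take ₹15,000; Lena's ₹15,000 share passes to Lena's issue.
Lena's share (₹15,000) is divided into 3 shares of ₹5,000: Jessamy, Henrik, and Priya each take ₹5,000.
Idris's share (₹45,000) passes entirely to Quinn.
Thandi's share (₹45,000) is divided into 3 shares of ₹15,000: Gwendolyn, Petra, and Wren each take ₹15,000.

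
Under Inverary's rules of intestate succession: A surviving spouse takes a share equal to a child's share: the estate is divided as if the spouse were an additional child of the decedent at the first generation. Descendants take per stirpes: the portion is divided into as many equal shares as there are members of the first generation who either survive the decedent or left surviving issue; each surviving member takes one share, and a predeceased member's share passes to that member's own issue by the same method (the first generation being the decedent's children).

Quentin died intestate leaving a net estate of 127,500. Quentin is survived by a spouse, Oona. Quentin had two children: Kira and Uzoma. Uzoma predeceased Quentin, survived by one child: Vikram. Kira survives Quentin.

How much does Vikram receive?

The spouse counts as an additional share at the children's level, so there are 3 primary shares of 42,500. Oona takes one such share (42,500).
The children's combined portion (85,000) is divided into 2 shares of 42,500: Kira takes 42,500; Uzoma's 42,500 share passes to Uzoma's issue.
Uzoma's share (42,500) passes entirely to Vikram.

Vikram receives 42,500.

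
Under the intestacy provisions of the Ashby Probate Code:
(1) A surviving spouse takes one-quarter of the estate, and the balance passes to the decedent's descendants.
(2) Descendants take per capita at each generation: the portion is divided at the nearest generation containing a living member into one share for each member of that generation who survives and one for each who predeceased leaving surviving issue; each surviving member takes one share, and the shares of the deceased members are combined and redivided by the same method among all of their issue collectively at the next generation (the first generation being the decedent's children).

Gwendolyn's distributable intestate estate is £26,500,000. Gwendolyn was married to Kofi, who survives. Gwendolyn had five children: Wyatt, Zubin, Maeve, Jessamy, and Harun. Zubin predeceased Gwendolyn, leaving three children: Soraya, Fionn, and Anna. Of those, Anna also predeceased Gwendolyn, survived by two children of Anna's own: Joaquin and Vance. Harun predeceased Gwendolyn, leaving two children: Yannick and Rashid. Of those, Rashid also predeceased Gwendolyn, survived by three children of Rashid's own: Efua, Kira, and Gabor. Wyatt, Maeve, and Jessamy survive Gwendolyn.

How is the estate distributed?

Kofi takes one-quarter of £26,500,000 = £6,625,000. The remaining £19,875,000 passes to the descendants.
The descendants' portion (£19,875,000) is divided at the children's generation into 5 shares of £3,975,000. Wyatt, Maeve, and Jessamy each take £3,975,000. The 2 shares of the deceased (Zubin and Harun) are combined into a pool of £7,950,000.
That pool (£7,950,000) is divided at the grandchildren's generation into 5 shares of £1,590,000. Soraya, Fionn, and Yannick each take £1,590,000. The 2 shares of the deceased (Anna and Rashid) are combined into a pool of £3,180,000.
That pool (£3,180,000) is divided at the great-grandchildren's generation equally among Joaquin, Vance, Efua, Kira, and Gabor: £636,000 each.

Kofi: £6,625,000; Wyatt: £3,975,000; Soraya: £1,590,000; Fionn: £1,590,000; Joaquin: £636,000; Vance: £636,000; Maeve: £3,975,000; Jessamy: £3,975,000; Yannick: £1,590,000; Efua: £636,000; Kira: £636,000; Gabor: £636,000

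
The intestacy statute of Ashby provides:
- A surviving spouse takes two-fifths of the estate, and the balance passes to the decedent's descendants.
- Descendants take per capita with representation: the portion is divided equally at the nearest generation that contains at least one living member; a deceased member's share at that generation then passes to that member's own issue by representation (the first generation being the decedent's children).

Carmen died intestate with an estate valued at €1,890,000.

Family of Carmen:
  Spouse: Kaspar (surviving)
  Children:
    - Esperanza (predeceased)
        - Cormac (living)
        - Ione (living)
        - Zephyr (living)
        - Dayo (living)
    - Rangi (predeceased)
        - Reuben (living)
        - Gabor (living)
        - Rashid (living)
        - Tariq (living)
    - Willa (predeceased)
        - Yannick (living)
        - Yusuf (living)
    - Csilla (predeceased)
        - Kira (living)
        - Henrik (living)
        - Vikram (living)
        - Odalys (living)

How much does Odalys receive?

Odalys receives €81,000.

Kaspar takes two-fifths of €1,890,000 = €756,000. The remaining €1,134,000 passes to the descendants.
No child survives, so the initial division is made at the grandchildren's generation.
The descendants' portion (€1,134,000) is divided into 14 shares of €81,000: Cormac, Ione, Zephyr, Dayo, Reuben, Gabor, Rashid, Tariq, Yannick, Yusuf, Kira, Henrik, Vikram, and Odalys each take €81,000.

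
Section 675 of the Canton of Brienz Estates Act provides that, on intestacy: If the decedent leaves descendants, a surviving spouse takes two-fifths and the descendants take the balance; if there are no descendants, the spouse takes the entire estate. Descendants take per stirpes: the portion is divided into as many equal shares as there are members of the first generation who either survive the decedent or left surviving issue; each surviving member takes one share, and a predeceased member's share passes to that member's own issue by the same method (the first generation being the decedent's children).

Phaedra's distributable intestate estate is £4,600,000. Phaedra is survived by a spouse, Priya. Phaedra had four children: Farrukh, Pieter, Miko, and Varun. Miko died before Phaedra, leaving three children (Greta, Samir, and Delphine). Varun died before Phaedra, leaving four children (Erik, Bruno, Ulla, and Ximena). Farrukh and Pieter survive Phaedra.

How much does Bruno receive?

Bruno receives £172,500.

Priya takes two-fifths of £4,600,000 = £1,840,000. The remaining £2,760,000 passes to the descendants.
The descendants' portion (£2,760,000) is divided into 4 shares of £690,000: Farrukh and Pieter each take £690,000; Miko's £690,000 share passes to Miko's issue; Varun's £690,000 share passes to Varun's issue.
Miko's share (£690,000) is divided into 3 shares of £230,000: Greta, Samir, and Delphine each take £230,000.
Varun's share (£690,000) is divided into 4 shares of £172,500: Erik, Bruno, Ulla, and Ximena each take £172,500.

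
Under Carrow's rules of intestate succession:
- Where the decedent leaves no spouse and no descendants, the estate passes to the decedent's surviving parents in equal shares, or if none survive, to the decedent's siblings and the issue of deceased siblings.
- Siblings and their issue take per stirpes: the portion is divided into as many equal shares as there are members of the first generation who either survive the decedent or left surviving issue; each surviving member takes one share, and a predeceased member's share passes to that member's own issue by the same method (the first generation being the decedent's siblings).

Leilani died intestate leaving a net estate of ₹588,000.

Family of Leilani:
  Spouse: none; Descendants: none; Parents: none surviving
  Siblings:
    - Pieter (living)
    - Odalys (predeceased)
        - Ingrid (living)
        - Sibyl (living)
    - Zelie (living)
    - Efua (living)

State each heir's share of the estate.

The entire ₹588,000 passes to the siblings and their issue.
That amount (₹588,000) is divided into 4 shares of ₹147,000: Pieter, Zelie, and Efua each take ₹147,000; Odalys's ₹147,000 share passes to Odalys's issue.
Odalys's share (₹147,000) is divided into 2 shares of ₹73,500: Ingrid and Sibyl each take ₹73,500.

Pieter: ₹147,000; Ingrid: ₹73,500; Sibyl: ₹73,500; Zelie: ₹147,000; Efua: ₹147,000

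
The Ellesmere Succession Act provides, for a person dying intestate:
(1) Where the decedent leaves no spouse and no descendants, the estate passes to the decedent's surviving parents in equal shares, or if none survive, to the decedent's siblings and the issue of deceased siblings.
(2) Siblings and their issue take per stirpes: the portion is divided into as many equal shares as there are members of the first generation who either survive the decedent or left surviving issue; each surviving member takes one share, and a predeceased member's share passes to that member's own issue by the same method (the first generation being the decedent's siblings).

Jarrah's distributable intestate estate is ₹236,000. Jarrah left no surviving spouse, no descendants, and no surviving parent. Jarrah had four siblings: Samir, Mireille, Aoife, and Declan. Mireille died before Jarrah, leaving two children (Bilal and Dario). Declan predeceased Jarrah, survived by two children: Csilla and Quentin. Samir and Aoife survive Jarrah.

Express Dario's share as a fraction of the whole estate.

The entire ₹236,000 passes to the siblings and their issue.
That amount (₹236,000) is divided into 4 shares of ₹59,000: Samir and Aoife each take ₹59,000; Mireille's ₹59,000 share passes to Mireille's issue; Declan's ₹59,000 share passes to Declan's issue.
Mireille's share (₹59,000) is divided into 2 shares of ₹29,500: Bilal and Dario each take ₹29,500.
Declan's share (₹59,000) is divided into 2 shares of ₹29,500: Csilla and Quentin each take ₹29,500.

Dario receives 1/8 of the estate.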